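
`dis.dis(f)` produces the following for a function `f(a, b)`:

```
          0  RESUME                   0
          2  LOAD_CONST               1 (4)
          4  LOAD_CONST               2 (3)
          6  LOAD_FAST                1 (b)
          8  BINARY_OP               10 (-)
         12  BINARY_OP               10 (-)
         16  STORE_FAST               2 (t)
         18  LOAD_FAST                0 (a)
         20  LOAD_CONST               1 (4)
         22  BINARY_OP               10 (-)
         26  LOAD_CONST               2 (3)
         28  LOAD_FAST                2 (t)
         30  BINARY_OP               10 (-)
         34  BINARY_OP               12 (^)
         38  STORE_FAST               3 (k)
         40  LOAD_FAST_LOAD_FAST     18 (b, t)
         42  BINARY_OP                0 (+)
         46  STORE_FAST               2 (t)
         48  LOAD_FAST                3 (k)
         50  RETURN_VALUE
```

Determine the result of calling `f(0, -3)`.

LOAD_CONST → push 4. Stack: [4]
LOAD_CONST → push 3. Stack: [4, 3]
LOAD_FAST b → push -3. Stack: [4, 3, -3]
BINARY_OP - → 3 - -3 = 6. Stack: [4, 6]
BINARY_OP - → 4 - 6 = -2. Stack: [-2]
STORE_FAST t → t=-2. Stack: []
LOAD_FAST a → push 0. Stack: [0]
LOAD_CONST → push 4. Stack: [0, 4]
BINARY_OP - → 0 - 4 = -4. Stack: [-4]
LOAD_CONST → push 3. Stack: [-4, 3]
LOAD_FAST t → push -2. Stack: [-4, 3, -2]
BINARY_OP - → 3 - -2 = 5. Stack: [-4, 5]
BINARY_OP ^ → -4 ^ 5 = -7. Stack: [-7]
STORE_FAST k → k=-7. Stack: []
LOAD_FAST_LOAD_FAST b,t → push -3,-2. Stack: [-3, -2]
BINARY_OP + → -3 + -2 = -5. Stack: [-5]
STORE_FAST t → t=-5. Stack: []
LOAD_FAST k → push -7. Stack: [-7]
RETURN_VALUE → return -7.

-7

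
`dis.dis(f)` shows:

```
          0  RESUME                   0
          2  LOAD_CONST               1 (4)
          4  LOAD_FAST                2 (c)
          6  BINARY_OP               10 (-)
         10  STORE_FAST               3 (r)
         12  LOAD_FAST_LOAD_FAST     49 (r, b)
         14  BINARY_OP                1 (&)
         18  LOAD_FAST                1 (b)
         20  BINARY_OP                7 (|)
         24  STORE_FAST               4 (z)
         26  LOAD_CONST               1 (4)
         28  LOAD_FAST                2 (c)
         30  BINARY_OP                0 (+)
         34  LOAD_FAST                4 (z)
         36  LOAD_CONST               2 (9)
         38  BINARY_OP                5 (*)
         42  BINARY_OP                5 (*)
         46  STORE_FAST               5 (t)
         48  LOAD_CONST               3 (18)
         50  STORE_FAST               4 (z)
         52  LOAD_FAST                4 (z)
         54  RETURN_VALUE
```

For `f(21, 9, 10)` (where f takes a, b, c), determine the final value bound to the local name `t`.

1134

LOAD_CONST → push 4. Stack: [4]
LOAD_FAST c → push 10. Stack: [4, 10]
BINARY_OP - → 4 - 10 = -6. Stack: [-6]
STORE_FAST r → r=-6. Stack: []
LOAD_FAST_LOAD_FAST r,b → push -6,9. Stack: [-6, 9]
BINARY_OP & → -6 & 9 = 8. Stack: [8]
LOAD_FAST b → push 9. Stack: [8, 9]
BINARY_OP | → 8 | 9 = 9. Stack: [9]
STORE_FAST z → z=9. Stack: []
LOAD_CONST → push 4. Stack: [4]
LOAD_FAST c → push 10. Stack: [4, 10]
BINARY_OP + → 4 + 10 = 14. Stack: [14]
LOAD_FAST z → push 9. Stack: [14, 9]
LOAD_CONST → push 9. Stack: [14, 9, 9]
BINARY_OP * → 9 * 9 = 81. Stack: [14, 81]
BINARY_OP * → 14 * 81 = 1134. Stack: [1134]
STORE_FAST t → t=1134. Stack: []
LOAD_CONST → push 18. Stack: [18]
STORE_FAST z → z=18. Stack: []
LOAD_FAST z → push 18. Stack: [18]
RETURN_VALUE → return 18.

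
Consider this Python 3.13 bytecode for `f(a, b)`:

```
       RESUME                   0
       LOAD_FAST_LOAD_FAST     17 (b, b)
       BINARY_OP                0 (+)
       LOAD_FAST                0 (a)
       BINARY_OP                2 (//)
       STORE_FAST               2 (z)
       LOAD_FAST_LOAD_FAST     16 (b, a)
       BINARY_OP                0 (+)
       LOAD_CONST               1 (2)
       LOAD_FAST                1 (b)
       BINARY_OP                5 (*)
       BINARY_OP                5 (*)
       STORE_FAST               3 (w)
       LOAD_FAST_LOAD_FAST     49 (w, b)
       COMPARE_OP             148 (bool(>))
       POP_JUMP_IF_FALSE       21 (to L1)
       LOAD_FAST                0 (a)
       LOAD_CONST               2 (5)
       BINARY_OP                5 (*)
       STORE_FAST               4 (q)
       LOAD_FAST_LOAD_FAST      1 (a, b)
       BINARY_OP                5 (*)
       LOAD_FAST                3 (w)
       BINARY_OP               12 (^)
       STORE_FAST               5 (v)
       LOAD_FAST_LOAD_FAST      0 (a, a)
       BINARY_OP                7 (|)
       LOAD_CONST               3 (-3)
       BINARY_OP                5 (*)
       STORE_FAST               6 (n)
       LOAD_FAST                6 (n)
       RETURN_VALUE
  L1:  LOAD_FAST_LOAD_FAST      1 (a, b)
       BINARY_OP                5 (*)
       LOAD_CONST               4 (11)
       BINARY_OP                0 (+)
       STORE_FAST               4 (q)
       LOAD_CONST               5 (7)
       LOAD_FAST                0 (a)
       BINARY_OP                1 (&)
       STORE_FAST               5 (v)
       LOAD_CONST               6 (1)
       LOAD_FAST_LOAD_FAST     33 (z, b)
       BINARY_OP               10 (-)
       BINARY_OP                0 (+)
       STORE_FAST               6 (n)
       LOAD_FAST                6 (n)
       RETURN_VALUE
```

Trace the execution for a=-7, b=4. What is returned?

LOAD_FAST_LOAD_FAST b,b → push 4,4. Stack: [4, 4]
BINARY_OP + → 4 + 4 = 8. Stack: [8]
LOAD_FAST a → push -7. Stack: [8, -7]
BINARY_OP // → 8 // -7 = -2. Stack: [-2]
STORE_FAST z → z=-2. Stack: []
LOAD_FAST_LOAD_FAST b,a → push 4,-7. Stack: [4, -7]
BINARY_OP + → 4 + -7 = -3. Stack: [-3]
LOAD_CONST → push 2. Stack: [-3, 2]
LOAD_FAST b → push 4. Stack: [-3, 2, 4]
BINARY_OP * → 2 * 4 = 8. Stack: [-3, 8]
BINARY_OP * → -3 * 8 = -24. Stack: [-24]
STORE_FAST w → w=-24. Stack: []
LOAD_FAST_LOAD_FAST w,b → push -24,4. Stack: [-24, 4]
COMPARE_OP bool(>) → -24 vs 4 = False. Stack: [False]
POP_JUMP_IF_FALSE → pop False; jump. Stack: []
LOAD_FAST_LOAD_FAST a,b → push -7,4. Stack: [-7, 4]
BINARY_OP * → -7 * 4 = -28. Stack: [-28]
LOAD_CONST → push 11. Stack: [-28, 11]
BINARY_OP + → -28 + 11 = -17. Stack: [-17]
STORE_FAST q → q=-17. Stack: []
LOAD_CONST → push 7. Stack: [7]
LOAD_FAST a → push -7. Stack: [7, -7]
BINARY_OP & → 7 & -7 = 1. Stack: [1]
STORE_FAST v → v=1. Stack: []
LOAD_CONST → push 1. Stack: [1]
LOAD_FAST_LOAD_FAST z,b → push -2,4. Stack: [1, -2, 4]
BINARY_OP - → -2 - 4 = -6. Stack: [1, -6]
BINARY_OP + → 1 + -6 = -5. Stack: [-5]
STORE_FAST n → n=-5. Stack: []
LOAD_FAST n → push -5. Stack: [-5]
RETURN_VALUE → return -5.

-5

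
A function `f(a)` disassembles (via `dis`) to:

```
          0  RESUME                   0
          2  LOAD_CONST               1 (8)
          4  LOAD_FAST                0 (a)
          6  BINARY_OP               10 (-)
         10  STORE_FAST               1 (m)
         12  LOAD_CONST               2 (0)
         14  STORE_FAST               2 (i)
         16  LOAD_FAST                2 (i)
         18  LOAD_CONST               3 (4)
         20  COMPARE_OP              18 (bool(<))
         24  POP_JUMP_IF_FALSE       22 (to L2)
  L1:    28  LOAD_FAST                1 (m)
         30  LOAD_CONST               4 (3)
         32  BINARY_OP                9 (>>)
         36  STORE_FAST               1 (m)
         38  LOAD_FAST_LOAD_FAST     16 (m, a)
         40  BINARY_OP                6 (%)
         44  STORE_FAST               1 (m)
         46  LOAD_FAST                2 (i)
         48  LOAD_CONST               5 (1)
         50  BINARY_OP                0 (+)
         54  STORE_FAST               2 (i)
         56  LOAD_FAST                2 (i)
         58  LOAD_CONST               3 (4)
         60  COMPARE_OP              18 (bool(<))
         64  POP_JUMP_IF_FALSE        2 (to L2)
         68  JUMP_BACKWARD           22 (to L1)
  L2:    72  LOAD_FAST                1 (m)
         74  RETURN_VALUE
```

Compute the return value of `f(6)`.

0

LOAD_CONST → push 8
LOAD_FAST a → push 6
BINARY_OP - → 8 - 6 = 2
STORE_FAST m → m=2
LOAD_CONST → push 0
STORE_FAST i → i=0
LOAD_FAST i → push 0
LOAD_CONST → push 4
COMPARE_OP bool(<) → 0 vs 4 = True
POP_JUMP_IF_FALSE → pop True; no jump
LOAD_FAST m → push 2
LOAD_CONST → push 3
BINARY_OP >> → 2 >> 3 = 0
STORE_FAST m → m=0
LOAD_FAST_LOAD_FAST m,a → push 0,6
BINARY_OP % → 0 % 6 = 0
STORE_FAST m → m=0
LOAD_FAST i → push 0
LOAD_CONST → push 1
BINARY_OP + → 0 + 1 = 1
STORE_FAST i → i=1
LOAD_FAST i → push 1
LOAD_CONST → push 4
COMPARE_OP bool(<) → 1 vs 4 = True
POP_JUMP_IF_FALSE → pop True; no jump
LOAD_FAST m → push 0
LOAD_CONST → push 3
BINARY_OP >> → 0 >> 3 = 0
STORE_FAST m → m=0
LOAD_FAST_LOAD_FAST m,a → push 0,6
BINARY_OP % → 0 % 6 = 0
STORE_FAST m → m=0
LOAD_FAST i → push 1
LOAD_CONST → push 1
BINARY_OP + → 1 + 1 = 2
STORE_FAST i → i=2
LOAD_FAST i → push 2
LOAD_CONST → push 4
COMPARE_OP bool(<) → 2 vs 4 = True
POP_JUMP_IF_FALSE → pop True; no jump
LOAD_FAST m → push 0
LOAD_CONST → push 3
BINARY_OP >> → 0 >> 3 = 0
STORE_FAST m → m=0
LOAD_FAST_LOAD_FAST m,a → push 0,6
BINARY_OP % → 0 % 6 = 0
STORE_FAST m → m=0
LOAD_FAST i → push 2
LOAD_CONST → push 1
BINARY_OP + → 2 + 1 = 3
STORE_FAST i → i=3
LOAD_FAST i → push 3
LOAD_CONST → push 4
COMPARE_OP bool(<) → 3 vs 4 = True
POP_JUMP_IF_FALSE → pop True; no jump
LOAD_FAST m → push 0
LOAD_CONST → push 3
BINARY_OP >> → 0 >> 3 = 0
STORE_FAST m → m=0
LOAD_FAST_LOAD_FAST m,a → push 0,6
BINARY_OP % → 0 % 6 = 0
STORE_FAST m → m=0
LOAD_FAST i → push 3
LOAD_CONST → push 1
BINARY_OP + → 3 + 1 = 4
STORE_FAST i → i=4
LOAD_FAST i → push 4
LOAD_CONST → push 4
COMPARE_OP bool(<) → 4 vs 4 = False
POP_JUMP_IF_FALSE → pop False; jump
LOAD_FAST m → push 0
RETURN_VALUE → return 0.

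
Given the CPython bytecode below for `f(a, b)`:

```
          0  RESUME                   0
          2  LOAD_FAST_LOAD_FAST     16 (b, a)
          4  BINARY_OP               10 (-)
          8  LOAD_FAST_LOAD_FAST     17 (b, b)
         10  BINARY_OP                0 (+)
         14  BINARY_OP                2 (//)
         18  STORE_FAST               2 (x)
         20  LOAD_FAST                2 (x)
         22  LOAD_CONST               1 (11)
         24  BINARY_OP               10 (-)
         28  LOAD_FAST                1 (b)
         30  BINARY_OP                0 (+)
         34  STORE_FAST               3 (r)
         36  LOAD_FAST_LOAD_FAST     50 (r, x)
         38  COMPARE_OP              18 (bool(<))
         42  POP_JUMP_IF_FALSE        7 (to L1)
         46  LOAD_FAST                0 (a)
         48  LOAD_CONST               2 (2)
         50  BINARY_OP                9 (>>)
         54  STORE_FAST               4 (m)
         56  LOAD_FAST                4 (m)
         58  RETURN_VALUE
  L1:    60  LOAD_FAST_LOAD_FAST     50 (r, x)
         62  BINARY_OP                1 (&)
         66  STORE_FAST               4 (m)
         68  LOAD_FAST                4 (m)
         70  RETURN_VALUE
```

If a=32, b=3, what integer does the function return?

8

LOAD_FAST_LOAD_FAST b,a → push 3,32. Stack: [3, 32]
BINARY_OP - → 3 - 32 = -29. Stack: [-29]
LOAD_FAST_LOAD_FAST b,b → push 3,3. Stack: [-29, 3, 3]
BINARY_OP + → 3 + 3 = 6. Stack: [-29, 6]
BINARY_OP // → -29 // 6 = -5. Stack: [-5]
STORE_FAST x → x=-5. Stack: []
LOAD_FAST x → push -5. Stack: [-5]
LOAD_CONST → push 11. Stack: [-5, 11]
BINARY_OP - → -5 - 11 = -16. Stack: [-16]
LOAD_FAST b → push 3. Stack: [-16, 3]
BINARY_OP + → -16 + 3 = -13. Stack: [-13]
STORE_FAST r → r=-13. Stack: []
LOAD_FAST_LOAD_FAST r,x → push -13,-5. Stack: [-13, -5]
COMPARE_OP bool(<) → -13 vs -5 = True. Stack: [True]
POP_JUMP_IF_FALSE → pop True; no jump. Stack: []
LOAD_FAST a → push 32. Stack: [32]
LOAD_CONST → push 2. Stack: [32, 2]
BINARY_OP >> → 32 >> 2 = 8. Stack: [8]
STORE_FAST m → m=8. Stack: []
LOAD_FAST m → push 8. Stack: [8]
RETURN_VALUE → return 8.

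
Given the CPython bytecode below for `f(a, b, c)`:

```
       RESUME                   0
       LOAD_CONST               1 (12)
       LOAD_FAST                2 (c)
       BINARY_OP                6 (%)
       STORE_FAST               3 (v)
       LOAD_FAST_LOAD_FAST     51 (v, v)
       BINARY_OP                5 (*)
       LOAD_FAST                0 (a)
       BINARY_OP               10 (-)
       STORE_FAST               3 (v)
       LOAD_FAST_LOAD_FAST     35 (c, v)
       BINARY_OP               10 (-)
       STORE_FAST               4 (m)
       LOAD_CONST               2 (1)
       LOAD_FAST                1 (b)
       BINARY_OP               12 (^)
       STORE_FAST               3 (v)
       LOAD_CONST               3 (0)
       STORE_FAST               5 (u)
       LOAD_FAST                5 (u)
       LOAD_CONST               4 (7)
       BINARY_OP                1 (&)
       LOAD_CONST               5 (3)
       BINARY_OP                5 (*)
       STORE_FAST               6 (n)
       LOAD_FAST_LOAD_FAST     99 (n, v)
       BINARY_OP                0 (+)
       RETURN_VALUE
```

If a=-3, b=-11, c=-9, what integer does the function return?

-12

LOAD_CONST → push 12. Stack: [12]
LOAD_FAST c → push -9. Stack: [12, -9]
BINARY_OP % → 12 % -9 = -6. Stack: [-6]
STORE_FAST v → v=-6. Stack: []
LOAD_FAST_LOAD_FAST v,v → push -6,-6. Stack: [-6, -6]
BINARY_OP * → -6 * -6 = 36. Stack: [36]
LOAD_FAST a → push -3. Stack: [36, -3]
BINARY_OP - → 36 - -3 = 39. Stack: [39]
STORE_FAST v → v=39. Stack: []
LOAD_FAST_LOAD_FAST c,v → push -9,39. Stack: [-9, 39]
BINARY_OP - → -9 - 39 = -48. Stack: [-48]
STORE_FAST m → m=-48. Stack: []
LOAD_CONST → push 1. Stack: [1]
LOAD_FAST b → push -11. Stack: [1, -11]
BINARY_OP ^ → 1 ^ -11 = -12. Stack: [-12]
STORE_FAST v → v=-12. Stack: []
LOAD_CONST → push 0. Stack: [0]
STORE_FAST u → u=0. Stack: []
LOAD_FAST u → push 0. Stack: [0]
LOAD_CONST → push 7. Stack: [0, 7]
BINARY_OP & → 0 & 7 = 0. Stack: [0]
LOAD_CONST → push 3. Stack: [0, 3]
BINARY_OP * → 0 * 3 = 0. Stack: [0]
STORE_FAST n → n=0. Stack: []
LOAD_FAST_LOAD_FAST n,v → push 0,-12. Stack: [0, -12]
BINARY_OP + → 0 + -12 = -12. Stack: [-12]
RETURN_VALUE → return -12.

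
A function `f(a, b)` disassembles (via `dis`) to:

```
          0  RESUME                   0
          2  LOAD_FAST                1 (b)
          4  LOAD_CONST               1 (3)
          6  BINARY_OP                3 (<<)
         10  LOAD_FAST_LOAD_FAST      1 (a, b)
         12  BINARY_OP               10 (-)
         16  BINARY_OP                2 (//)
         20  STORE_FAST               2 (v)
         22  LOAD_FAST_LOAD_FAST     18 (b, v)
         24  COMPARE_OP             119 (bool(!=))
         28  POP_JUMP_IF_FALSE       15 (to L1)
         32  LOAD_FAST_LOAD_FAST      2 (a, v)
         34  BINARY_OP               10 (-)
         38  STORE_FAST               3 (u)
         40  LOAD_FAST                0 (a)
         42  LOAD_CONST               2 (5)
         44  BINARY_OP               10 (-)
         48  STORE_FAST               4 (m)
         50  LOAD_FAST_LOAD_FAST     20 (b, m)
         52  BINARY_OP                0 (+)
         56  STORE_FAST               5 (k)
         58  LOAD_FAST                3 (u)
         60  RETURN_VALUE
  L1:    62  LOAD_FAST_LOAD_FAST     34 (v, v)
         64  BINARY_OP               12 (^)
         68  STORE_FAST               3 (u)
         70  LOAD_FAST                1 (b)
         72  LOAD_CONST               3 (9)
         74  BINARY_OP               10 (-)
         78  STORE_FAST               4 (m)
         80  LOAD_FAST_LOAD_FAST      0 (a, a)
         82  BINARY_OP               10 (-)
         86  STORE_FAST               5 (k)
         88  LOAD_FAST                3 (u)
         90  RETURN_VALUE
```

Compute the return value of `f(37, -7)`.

LOAD_FAST b → push -7. Stack: [-7]
LOAD_CONST → push 3. Stack: [-7, 3]
BINARY_OP << → -7 << 3 = -56. Stack: [-56]
LOAD_FAST_LOAD_FAST a,b → push 37,-7. Stack: [-56, 37, -7]
BINARY_OP - → 37 - -7 = 44. Stack: [-56, 44]
BINARY_OP // → -56 // 44 = -2. Stack: [-2]
STORE_FAST v → v=-2. Stack: []
LOAD_FAST_LOAD_FAST b,v → push -7,-2. Stack: [-7, -2]
COMPARE_OP bool(!=) → -7 vs -2 = True. Stack: [True]
POP_JUMP_IF_FALSE → pop True; no jump. Stack: []
LOAD_FAST_LOAD_FAST a,v → push 37,-2. Stack: [37, -2]
BINARY_OP - → 37 - -2 = 39. Stack: [39]
STORE_FAST u → u=39. Stack: []
LOAD_FAST a → push 37. Stack: [37]
LOAD_CONST → push 5. Stack: [37, 5]
BINARY_OP - → 37 - 5 = 32. Stack: [32]
STORE_FAST m → m=32. Stack: []
LOAD_FAST_LOAD_FAST b,m → push -7,32. Stack: [-7, 32]
BINARY_OP + → -7 + 32 = 25. Stack: [25]
STORE_FAST k → k=25. Stack: []
LOAD_FAST u → push 39. Stack: [39]
RETURN_VALUE → return 39.

39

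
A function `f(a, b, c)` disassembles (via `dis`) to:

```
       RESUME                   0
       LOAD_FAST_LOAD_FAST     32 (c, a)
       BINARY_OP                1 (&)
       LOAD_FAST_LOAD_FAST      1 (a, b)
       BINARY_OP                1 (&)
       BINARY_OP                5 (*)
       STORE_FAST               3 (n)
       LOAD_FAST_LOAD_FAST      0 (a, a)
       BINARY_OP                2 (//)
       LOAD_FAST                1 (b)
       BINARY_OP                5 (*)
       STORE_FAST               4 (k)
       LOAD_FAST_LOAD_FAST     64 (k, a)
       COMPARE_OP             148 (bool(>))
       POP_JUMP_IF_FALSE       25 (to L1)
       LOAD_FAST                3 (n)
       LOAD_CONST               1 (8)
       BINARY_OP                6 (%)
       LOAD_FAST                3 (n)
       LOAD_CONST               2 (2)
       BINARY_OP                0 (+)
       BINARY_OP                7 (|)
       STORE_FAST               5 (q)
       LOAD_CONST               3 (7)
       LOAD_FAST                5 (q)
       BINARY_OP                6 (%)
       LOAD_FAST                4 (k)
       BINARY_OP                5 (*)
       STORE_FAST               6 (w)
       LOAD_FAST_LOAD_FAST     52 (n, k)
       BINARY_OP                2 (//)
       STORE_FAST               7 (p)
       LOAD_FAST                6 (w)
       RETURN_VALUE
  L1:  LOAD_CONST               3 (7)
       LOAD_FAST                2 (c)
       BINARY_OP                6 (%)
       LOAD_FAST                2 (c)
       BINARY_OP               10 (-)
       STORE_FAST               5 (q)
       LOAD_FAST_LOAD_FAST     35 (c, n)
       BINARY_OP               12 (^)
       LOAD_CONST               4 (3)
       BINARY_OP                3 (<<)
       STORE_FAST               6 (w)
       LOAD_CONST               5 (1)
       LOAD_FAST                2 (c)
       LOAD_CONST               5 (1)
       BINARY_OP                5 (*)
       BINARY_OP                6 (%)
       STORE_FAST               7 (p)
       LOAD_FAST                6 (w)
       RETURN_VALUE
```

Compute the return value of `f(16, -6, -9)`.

LOAD_FAST_LOAD_FAST c,a → push -9,16. Stack: [-9, 16]
BINARY_OP & → -9 & 16 = 16. Stack: [16]
LOAD_FAST_LOAD_FAST a,b → push 16,-6. Stack: [16, 16, -6]
BINARY_OP & → 16 & -6 = 16. Stack: [16, 16]
BINARY_OP * → 16 * 16 = 256. Stack: [256]
STORE_FAST n → n=256. Stack: []
LOAD_FAST_LOAD_FAST a,a → push 16,16. Stack: [16, 16]
BINARY_OP // → 16 // 16 = 1. Stack: [1]
LOAD_FAST b → push -6. Stack: [1, -6]
BINARY_OP * → 1 * -6 = -6. Stack: [-6]
STORE_FAST k → k=-6. Stack: []
LOAD_FAST_LOAD_FAST k,a → push -6,16. Stack: [-6, 16]
COMPARE_OP bool(>) → -6 vs 16 = False. Stack: [False]
POP_JUMP_IF_FALSE → pop False; jump. Stack: []
LOAD_CONST → push 7. Stack: [7]
LOAD_FAST c → push -9. Stack: [7, -9]
BINARY_OP % → 7 % -9 = -2. Stack: [-2]
LOAD_FAST c → push -9. Stack: [-2, -9]
BINARY_OP - → -2 - -9 = 7. Stack: [7]
STORE_FAST q → q=7. Stack: []
LOAD_FAST_LOAD_FAST c,n → push -9,256. Stack: [-9, 256]
BINARY_OP ^ → -9 ^ 256 = -265. Stack: [-265]
LOAD_CONST → push 3. Stack: [-265, 3]
BINARY_OP << → -265 << 3 = -2120. Stack: [-2120]
STORE_FAST w → w=-2120. Stack: []
LOAD_CONST → push 1. Stack: [1]
LOAD_FAST c → push -9. Stack: [1, -9]
LOAD_CONST → push 1. Stack: [1, -9, 1]
BINARY_OP * → -9 * 1 = -9. Stack: [1, -9]
BINARY_OP % → 1 % -9 = -8. Stack: [-8]
STORE_FAST p → p=-8. Stack: []
LOAD_FAST w → push -2120. Stack: [-2120]
RETURN_VALUE → return -2120.

-2120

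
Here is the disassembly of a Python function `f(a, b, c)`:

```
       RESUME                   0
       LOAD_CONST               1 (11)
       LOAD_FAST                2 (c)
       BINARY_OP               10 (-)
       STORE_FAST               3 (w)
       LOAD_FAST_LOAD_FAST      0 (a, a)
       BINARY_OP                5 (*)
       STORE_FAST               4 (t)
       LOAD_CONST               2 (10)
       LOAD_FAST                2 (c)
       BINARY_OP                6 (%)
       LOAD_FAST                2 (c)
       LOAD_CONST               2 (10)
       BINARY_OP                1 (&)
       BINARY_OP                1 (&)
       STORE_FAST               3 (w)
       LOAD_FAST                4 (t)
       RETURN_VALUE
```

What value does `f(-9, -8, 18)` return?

81

LOAD_CONST → push 11. Stack: [11]
LOAD_FAST c → push 18. Stack: [11, 18]
BINARY_OP - → 11 - 18 = -7. Stack: [-7]
STORE_FAST w → w=-7. Stack: []
LOAD_FAST_LOAD_FAST a,a → push -9,-9. Stack: [-9, -9]
BINARY_OP * → -9 * -9 = 81. Stack: [81]
STORE_FAST t → t=81. Stack: []
LOAD_CONST → push 10. Stack: [10]
LOAD_FAST c → push 18. Stack: [10, 18]
BINARY_OP % → 10 % 18 = 10. Stack: [10]
LOAD_FAST c → push 18. Stack: [10, 18]
LOAD_CONST → push 10. Stack: [10, 18, 10]
BINARY_OP & → 18 & 10 = 2. Stack: [10, 2]
BINARY_OP & → 10 & 2 = 2. Stack: [2]
STORE_FAST w → w=2. Stack: []
LOAD_FAST t → push 81. Stack: [81]
RETURN_VALUE → return 81.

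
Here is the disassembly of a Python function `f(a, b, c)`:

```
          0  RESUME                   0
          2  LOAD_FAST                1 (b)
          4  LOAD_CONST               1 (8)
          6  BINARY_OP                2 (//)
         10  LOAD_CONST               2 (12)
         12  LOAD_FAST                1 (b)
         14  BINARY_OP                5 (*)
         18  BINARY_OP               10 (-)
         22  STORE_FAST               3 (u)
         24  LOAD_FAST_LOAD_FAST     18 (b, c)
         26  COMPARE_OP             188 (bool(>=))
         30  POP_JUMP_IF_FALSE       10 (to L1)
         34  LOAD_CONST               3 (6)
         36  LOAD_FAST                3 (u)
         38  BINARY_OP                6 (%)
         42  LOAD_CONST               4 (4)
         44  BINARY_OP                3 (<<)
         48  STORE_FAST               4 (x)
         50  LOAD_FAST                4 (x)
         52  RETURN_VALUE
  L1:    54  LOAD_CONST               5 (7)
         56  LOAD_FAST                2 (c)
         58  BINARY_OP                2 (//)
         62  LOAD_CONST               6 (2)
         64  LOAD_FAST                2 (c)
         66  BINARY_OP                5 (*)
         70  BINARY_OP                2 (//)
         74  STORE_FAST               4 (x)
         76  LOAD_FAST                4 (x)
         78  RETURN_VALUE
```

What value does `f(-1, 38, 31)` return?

LOAD_FAST b → push 38. Stack: [38]
LOAD_CONST → push 8. Stack: [38, 8]
BINARY_OP // → 38 // 8 = 4. Stack: [4]
LOAD_CONST → push 12. Stack: [4, 12]
LOAD_FAST b → push 38. Stack: [4, 12, 38]
BINARY_OP * → 12 * 38 = 456. Stack: [4, 456]
BINARY_OP - → 4 - 456 = -452. Stack: [-452]
STORE_FAST u → u=-452. Stack: []
LOAD_FAST_LOAD_FAST b,c → push 38,31. Stack: [38, 31]
COMPARE_OP bool(>=) → 38 vs 31 = True. Stack: [True]
POP_JUMP_IF_FALSE → pop True; no jump. Stack: []
LOAD_CONST → push 6. Stack: [6]
LOAD_FAST u → push -452. Stack: [6, -452]
BINARY_OP % → 6 % -452 = -446. Stack: [-446]
LOAD_CONST → push 4. Stack: [-446, 4]
BINARY_OP << → -446 << 4 = -7136. Stack: [-7136]
STORE_FAST x → x=-7136. Stack: []
LOAD_FAST x → push -7136. Stack: [-7136]
RETURN_VALUE → return -7136.

-7136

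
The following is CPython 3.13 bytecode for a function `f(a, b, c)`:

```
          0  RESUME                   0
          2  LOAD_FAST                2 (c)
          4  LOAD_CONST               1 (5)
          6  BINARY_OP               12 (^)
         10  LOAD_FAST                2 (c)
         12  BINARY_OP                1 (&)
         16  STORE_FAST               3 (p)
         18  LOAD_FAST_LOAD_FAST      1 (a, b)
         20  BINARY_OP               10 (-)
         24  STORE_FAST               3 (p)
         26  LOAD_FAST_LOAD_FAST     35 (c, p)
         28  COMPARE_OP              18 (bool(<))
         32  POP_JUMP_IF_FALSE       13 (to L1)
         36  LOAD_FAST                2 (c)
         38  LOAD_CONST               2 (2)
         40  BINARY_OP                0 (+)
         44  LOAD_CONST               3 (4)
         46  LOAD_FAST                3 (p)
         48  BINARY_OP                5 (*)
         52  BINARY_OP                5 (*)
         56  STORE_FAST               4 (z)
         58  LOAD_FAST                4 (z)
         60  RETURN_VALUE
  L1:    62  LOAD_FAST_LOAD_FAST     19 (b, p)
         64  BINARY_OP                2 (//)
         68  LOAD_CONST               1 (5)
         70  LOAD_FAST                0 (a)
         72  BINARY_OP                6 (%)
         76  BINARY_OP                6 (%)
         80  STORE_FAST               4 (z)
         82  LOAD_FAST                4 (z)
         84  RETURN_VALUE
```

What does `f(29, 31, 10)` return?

4

LOAD_FAST c → push 10. Stack: [10]
LOAD_CONST → push 5. Stack: [10, 5]
BINARY_OP ^ → 10 ^ 5 = 15. Stack: [15]
LOAD_FAST c → push 10. Stack: [15, 10]
BINARY_OP & → 15 & 10 = 10. Stack: [10]
STORE_FAST p → p=10. Stack: []
LOAD_FAST_LOAD_FAST a,b → push 29,31. Stack: [29, 31]
BINARY_OP - → 29 - 31 = -2. Stack: [-2]
STORE_FAST p → p=-2. Stack: []
LOAD_FAST_LOAD_FAST c,p → push 10,-2. Stack: [10, -2]
COMPARE_OP bool(<) → 10 vs -2 = False. Stack: [False]
POP_JUMP_IF_FALSE → pop False; jump. Stack: []
LOAD_FAST_LOAD_FAST b,p → push 31,-2. Stack: [31, -2]
BINARY_OP // → 31 // -2 = -16. Stack: [-16]
LOAD_CONST → push 5. Stack: [-16, 5]
LOAD_FAST a → push 29. Stack: [-16, 5, 29]
BINARY_OP % → 5 % 29 = 5. Stack: [-16, 5]
BINARY_OP % → -16 % 5 = 4. Stack: [4]
STORE_FAST z → z=4. Stack: []
LOAD_FAST z → push 4. Stack: [4]
RETURN_VALUE → return 4.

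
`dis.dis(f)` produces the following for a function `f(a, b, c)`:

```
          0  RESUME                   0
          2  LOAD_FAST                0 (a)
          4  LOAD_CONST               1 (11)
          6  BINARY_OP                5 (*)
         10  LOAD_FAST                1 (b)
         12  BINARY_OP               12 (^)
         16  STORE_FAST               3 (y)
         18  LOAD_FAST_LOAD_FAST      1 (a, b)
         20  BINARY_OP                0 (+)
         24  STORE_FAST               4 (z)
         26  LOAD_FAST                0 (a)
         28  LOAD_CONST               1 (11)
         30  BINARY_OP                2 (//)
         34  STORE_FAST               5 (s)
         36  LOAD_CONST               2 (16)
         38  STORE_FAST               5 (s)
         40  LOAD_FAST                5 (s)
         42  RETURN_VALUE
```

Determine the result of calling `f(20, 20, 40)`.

LOAD_FAST a → push 20. Stack: [20]
LOAD_CONST → push 11. Stack: [20, 11]
BINARY_OP * → 20 * 11 = 220. Stack: [220]
LOAD_FAST b → push 20. Stack: [220, 20]
BINARY_OP ^ → 220 ^ 20 = 200. Stack: [200]
STORE_FAST y → y=200. Stack: []
LOAD_FAST_LOAD_FAST a,b → push 20,20. Stack: [20, 20]
BINARY_OP + → 20 + 20 = 40. Stack: [40]
STORE_FAST z → z=40. Stack: []
LOAD_FAST a → push 20. Stack: [20]
LOAD_CONST → push 11. Stack: [20, 11]
BINARY_OP // → 20 // 11 = 1. Stack: [1]
STORE_FAST s → s=1. Stack: []
LOAD_CONST → push 16. Stack: [16]
STORE_FAST s → s=16. Stack: []
LOAD_FAST s → push 16. Stack: [16]
RETURN_VALUE → return 16.

16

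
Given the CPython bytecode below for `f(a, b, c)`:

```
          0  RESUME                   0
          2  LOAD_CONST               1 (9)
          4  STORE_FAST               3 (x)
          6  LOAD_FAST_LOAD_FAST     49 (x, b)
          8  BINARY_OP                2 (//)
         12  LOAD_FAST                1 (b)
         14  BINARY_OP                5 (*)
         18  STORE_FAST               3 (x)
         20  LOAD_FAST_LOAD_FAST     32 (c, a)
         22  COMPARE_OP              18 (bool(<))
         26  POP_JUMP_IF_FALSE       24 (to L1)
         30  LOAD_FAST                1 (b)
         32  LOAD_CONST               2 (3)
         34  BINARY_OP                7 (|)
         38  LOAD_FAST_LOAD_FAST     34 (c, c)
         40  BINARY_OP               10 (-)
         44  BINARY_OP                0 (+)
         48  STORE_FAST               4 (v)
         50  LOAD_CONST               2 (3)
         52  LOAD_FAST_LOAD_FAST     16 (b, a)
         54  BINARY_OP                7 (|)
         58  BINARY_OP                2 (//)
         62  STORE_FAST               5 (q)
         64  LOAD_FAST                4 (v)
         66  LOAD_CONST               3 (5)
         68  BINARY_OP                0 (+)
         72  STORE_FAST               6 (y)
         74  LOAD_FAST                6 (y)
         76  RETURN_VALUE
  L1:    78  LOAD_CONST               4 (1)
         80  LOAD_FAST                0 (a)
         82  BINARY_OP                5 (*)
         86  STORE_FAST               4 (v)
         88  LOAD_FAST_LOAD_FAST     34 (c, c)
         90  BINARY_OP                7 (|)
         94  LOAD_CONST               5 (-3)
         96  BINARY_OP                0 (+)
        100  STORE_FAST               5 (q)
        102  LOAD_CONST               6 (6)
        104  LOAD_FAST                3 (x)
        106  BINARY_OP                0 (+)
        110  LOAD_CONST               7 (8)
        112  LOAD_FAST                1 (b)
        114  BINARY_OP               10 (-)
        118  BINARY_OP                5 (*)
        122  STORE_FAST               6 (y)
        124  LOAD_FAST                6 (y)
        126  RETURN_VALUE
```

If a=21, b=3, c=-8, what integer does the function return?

LOAD_CONST → push 9. Stack: [9]
STORE_FAST x → x=9. Stack: []
LOAD_FAST_LOAD_FAST x,b → push 9,3. Stack: [9, 3]
BINARY_OP // → 9 // 3 = 3. Stack: [3]
LOAD_FAST b → push 3. Stack: [3, 3]
BINARY_OP * → 3 * 3 = 9. Stack: [9]
STORE_FAST x → x=9. Stack: []
LOAD_FAST_LOAD_FAST c,a → push -8,21. Stack: [-8, 21]
COMPARE_OP bool(<) → -8 vs 21 = True. Stack: [True]
POP_JUMP_IF_FALSE → pop True; no jump. Stack: []
LOAD_FAST b → push 3. Stack: [3]
LOAD_CONST → push 3. Stack: [3, 3]
BINARY_OP | → 3 | 3 = 3. Stack: [3]
LOAD_FAST_LOAD_FAST c,c → push -8,-8. Stack: [3, -8, -8]
BINARY_OP - → -8 - -8 = 0. Stack: [3, 0]
BINARY_OP + → 3 + 0 = 3. Stack: [3]
STORE_FAST v → v=3. Stack: []
LOAD_CONST → push 3. Stack: [3]
LOAD_FAST_LOAD_FAST b,a → push 3,21. Stack: [3, 3, 21]
BINARY_OP | → 3 | 21 = 23. Stack: [3, 23]
BINARY_OP // → 3 // 23 = 0. Stack: [0]
STORE_FAST q → q=0. Stack: []
LOAD_FAST v → push 3. Stack: [3]
LOAD_CONST → push 5. Stack: [3, 5]
BINARY_OP + → 3 + 5 = 8. Stack: [8]
STORE_FAST y → y=8. Stack: []
LOAD_FAST y → push 8. Stack: [8]
RETURN_VALUE → return 8.

8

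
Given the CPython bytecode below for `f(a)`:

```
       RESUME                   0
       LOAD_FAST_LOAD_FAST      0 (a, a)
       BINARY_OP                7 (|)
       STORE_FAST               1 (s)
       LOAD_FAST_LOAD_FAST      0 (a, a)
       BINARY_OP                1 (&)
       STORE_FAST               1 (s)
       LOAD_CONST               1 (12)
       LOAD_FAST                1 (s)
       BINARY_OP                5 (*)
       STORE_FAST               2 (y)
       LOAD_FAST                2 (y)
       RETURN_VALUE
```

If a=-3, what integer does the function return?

LOAD_FAST_LOAD_FAST a,a → push -3,-3. Stack: [-3, -3]
BINARY_OP | → -3 | -3 = -3. Stack: [-3]
STORE_FAST s → s=-3. Stack: []
LOAD_FAST_LOAD_FAST a,a → push -3,-3. Stack: [-3, -3]
BINARY_OP & → -3 & -3 = -3. Stack: [-3]
STORE_FAST s → s=-3. Stack: []
LOAD_CONST → push 12. Stack: [12]
LOAD_FAST s → push -3. Stack: [12, -3]
BINARY_OP * → 12 * -3 = -36. Stack: [-36]
STORE_FAST y → y=-36. Stack: []
LOAD_FAST y → push -36. Stack: [-36]
RETURN_VALUE → return -36.

-36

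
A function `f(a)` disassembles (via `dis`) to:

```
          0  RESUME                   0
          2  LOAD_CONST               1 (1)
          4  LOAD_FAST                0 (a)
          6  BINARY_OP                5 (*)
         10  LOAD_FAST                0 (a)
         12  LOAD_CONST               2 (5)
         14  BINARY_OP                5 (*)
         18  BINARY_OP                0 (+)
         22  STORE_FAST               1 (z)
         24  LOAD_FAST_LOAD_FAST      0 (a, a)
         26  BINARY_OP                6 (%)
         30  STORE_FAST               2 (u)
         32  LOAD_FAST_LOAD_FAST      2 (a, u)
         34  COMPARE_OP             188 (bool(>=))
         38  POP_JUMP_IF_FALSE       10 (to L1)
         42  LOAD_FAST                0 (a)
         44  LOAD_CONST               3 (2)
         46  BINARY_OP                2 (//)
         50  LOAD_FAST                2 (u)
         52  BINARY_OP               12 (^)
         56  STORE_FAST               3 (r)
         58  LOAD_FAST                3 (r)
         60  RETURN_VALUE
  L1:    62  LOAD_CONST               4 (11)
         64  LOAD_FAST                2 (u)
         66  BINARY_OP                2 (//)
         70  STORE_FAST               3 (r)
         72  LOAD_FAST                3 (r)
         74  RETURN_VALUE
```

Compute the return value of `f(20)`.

LOAD_CONST → push 1. Stack: [1]
LOAD_FAST a → push 20. Stack: [1, 20]
BINARY_OP * → 1 * 20 = 20. Stack: [20]
LOAD_FAST a → push 20. Stack: [20, 20]
LOAD_CONST → push 5. Stack: [20, 20, 5]
BINARY_OP * → 20 * 5 = 100. Stack: [20, 100]
BINARY_OP + → 20 + 100 = 120. Stack: [120]
STORE_FAST z → z=120. Stack: []
LOAD_FAST_LOAD_FAST a,a → push 20,20. Stack: [20, 20]
BINARY_OP % → 20 % 20 = 0. Stack: [0]
STORE_FAST u → u=0. Stack: []
LOAD_FAST_LOAD_FAST a,u → push 20,0. Stack: [20, 0]
COMPARE_OP bool(>=) → 20 vs 0 = True. Stack: [True]
POP_JUMP_IF_FALSE → pop True; no jump. Stack: []
LOAD_FAST a → push 20. Stack: [20]
LOAD_CONST → push 2. Stack: [20, 2]
BINARY_OP // → 20 // 2 = 10. Stack: [10]
LOAD_FAST u → push 0. Stack: [10, 0]
BINARY_OP ^ → 10 ^ 0 = 10. Stack: [10]
STORE_FAST r → r=10. Stack: []
LOAD_FAST r → push 10. Stack: [10]
RETURN_VALUE → return 10.

10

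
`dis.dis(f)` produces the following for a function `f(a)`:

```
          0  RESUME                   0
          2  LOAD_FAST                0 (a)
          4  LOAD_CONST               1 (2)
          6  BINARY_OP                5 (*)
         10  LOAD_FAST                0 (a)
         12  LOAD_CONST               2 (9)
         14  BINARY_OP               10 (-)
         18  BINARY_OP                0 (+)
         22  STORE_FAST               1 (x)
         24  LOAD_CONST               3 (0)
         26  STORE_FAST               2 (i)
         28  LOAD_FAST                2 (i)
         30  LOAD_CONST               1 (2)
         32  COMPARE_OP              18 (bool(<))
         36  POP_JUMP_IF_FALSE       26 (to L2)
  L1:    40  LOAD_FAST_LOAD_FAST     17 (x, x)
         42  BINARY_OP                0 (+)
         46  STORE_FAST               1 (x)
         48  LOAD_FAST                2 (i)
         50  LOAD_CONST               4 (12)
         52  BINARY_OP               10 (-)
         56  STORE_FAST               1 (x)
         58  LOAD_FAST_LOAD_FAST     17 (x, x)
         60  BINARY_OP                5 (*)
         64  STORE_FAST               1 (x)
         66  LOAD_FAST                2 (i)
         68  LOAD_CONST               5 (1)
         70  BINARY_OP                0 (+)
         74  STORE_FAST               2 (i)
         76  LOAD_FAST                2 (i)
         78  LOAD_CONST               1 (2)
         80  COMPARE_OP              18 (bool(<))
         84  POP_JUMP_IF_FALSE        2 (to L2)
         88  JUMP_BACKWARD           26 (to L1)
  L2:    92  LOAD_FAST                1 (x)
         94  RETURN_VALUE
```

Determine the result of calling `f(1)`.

LOAD_FAST a → push 1. Stack: [1]
LOAD_CONST → push 2. Stack: [1, 2]
BINARY_OP * → 1 * 2 = 2. Stack: [2]
LOAD_FAST a → push 1. Stack: [2, 1]
LOAD_CONST → push 9. Stack: [2, 1, 9]
BINARY_OP - → 1 - 9 = -8. Stack: [2, -8]
BINARY_OP + → 2 + -8 = -6. Stack: [-6]
STORE_FAST x → x=-6. Stack: []
LOAD_CONST → push 0. Stack: [0]
STORE_FAST i → i=0. Stack: []
LOAD_FAST i → push 0. Stack: [0]
LOAD_CONST → push 2. Stack: [0, 2]
COMPARE_OP bool(<) → 0 vs 2 = True. Stack: [True]
POP_JUMP_IF_FALSE → pop True; no jump. Stack: []
LOAD_FAST_LOAD_FAST x,x → push -6,-6. Stack: [-6, -6]
BINARY_OP + → -6 + -6 = -12. Stack: [-12]
STORE_FAST x → x=-12. Stack: []
LOAD_FAST i → push 0. Stack: [0]
LOAD_CONST → push 12. Stack: [0, 12]
BINARY_OP - → 0 - 12 = -12. Stack: [-12]
STORE_FAST x → x=-12. Stack: []
LOAD_FAST_LOAD_FAST x,x → push -12,-12. Stack: [-12, -12]
BINARY_OP * → -12 * -12 = 144. Stack: [144]
STORE_FAST x → x=144. Stack: []
LOAD_FAST i → push 0. Stack: [0]
LOAD_CONST → push 1. Stack: [0, 1]
BINARY_OP + → 0 + 1 = 1. Stack: [1]
STORE_FAST i → i=1. Stack: []
LOAD_FAST i → push 1. Stack: [1]
LOAD_CONST → push 2. Stack: [1, 2]
COMPARE_OP bool(<) → 1 vs 2 = True. Stack: [True]
POP_JUMP_IF_FALSE → pop True; no jump. Stack: []
LOAD_FAST_LOAD_FAST x,x → push 144,144. Stack: [144, 144]
BINARY_OP + → 144 + 144 = 288. Stack: [288]
STORE_FAST x → x=288. Stack: []
LOAD_FAST i → push 1. Stack: [1]
LOAD_CONST → push 12. Stack: [1, 12]
BINARY_OP - → 1 - 12 = -11. Stack: [-11]
STORE_FAST x → x=-11. Stack: []
LOAD_FAST_LOAD_FAST x,x → push -11,-11. Stack: [-11, -11]
BINARY_OP * → -11 * -11 = 121. Stack: [121]
STORE_FAST x → x=121. Stack: []
LOAD_FAST i → push 1. Stack: [1]
LOAD_CONST → push 1. Stack: [1, 1]
BINARY_OP + → 1 + 1 = 2. Stack: [2]
STORE_FAST i → i=2. Stack: []
LOAD_FAST i → push 2. Stack: [2]
LOAD_CONST → push 2. Stack: [2, 2]
COMPARE_OP bool(<) → 2 vs 2 = False. Stack: [False]
POP_JUMP_IF_FALSE → pop False; jump. Stack: []
LOAD_FAST x → push 121. Stack: [121]
RETURN_VALUE → return 121.

121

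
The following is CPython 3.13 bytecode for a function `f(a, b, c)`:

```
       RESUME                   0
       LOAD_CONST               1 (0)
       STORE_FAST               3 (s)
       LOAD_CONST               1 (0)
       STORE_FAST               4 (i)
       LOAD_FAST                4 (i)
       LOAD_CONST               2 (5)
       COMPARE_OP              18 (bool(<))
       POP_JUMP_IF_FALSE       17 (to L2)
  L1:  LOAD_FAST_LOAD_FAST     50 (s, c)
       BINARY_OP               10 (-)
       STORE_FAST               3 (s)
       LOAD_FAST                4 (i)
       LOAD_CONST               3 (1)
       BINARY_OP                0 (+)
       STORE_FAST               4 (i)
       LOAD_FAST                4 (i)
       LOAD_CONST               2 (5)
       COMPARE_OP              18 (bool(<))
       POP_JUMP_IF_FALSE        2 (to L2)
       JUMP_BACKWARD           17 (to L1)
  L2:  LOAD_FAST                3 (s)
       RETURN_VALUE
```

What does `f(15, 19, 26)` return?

-130

LOAD_CONST → push 0
STORE_FAST s → s=0
LOAD_CONST → push 0
STORE_FAST i → i=0
LOAD_FAST i → push 0
LOAD_CONST → push 5
COMPARE_OP bool(<) → 0 vs 5 = True
POP_JUMP_IF_FALSE → pop True; no jump
LOAD_FAST_LOAD_FAST s,c → push 0,26
BINARY_OP - → 0 - 26 = -26
STORE_FAST s → s=-26
LOAD_FAST i → push 0
LOAD_CONST → push 1
BINARY_OP + → 0 + 1 = 1
STORE_FAST i → i=1
LOAD_FAST i → push 1
LOAD_CONST → push 5
COMPARE_OP bool(<) → 1 vs 5 = True
POP_JUMP_IF_FALSE → pop True; no jump
LOAD_FAST_LOAD_FAST s,c → push -26,26
BINARY_OP - → -26 - 26 = -52
STORE_FAST s → s=-52
LOAD_FAST i → push 1
LOAD_CONST → push 1
BINARY_OP + → 1 + 1 = 2
STORE_FAST i → i=2
LOAD_FAST i → push 2
LOAD_CONST → push 5
COMPARE_OP bool(<) → 2 vs 5 = True
POP_JUMP_IF_FALSE → pop True; no jump
LOAD_FAST_LOAD_FAST s,c → push -52,26
BINARY_OP - → -52 - 26 = -78
STORE_FAST s → s=-78
LOAD_FAST i → push 2
LOAD_CONST → push 1
BINARY_OP + → 2 + 1 = 3
STORE_FAST i → i=3
LOAD_FAST i → push 3
LOAD_CONST → push 5
COMPARE_OP bool(<) → 3 vs 5 = True
POP_JUMP_IF_FALSE → pop True; no jump
LOAD_FAST_LOAD_FAST s,c → push -78,26
BINARY_OP - → -78 - 26 = -104
STORE_FAST s → s=-104
LOAD_FAST i → push 3
LOAD_CONST → push 1
BINARY_OP + → 3 + 1 = 4
STORE_FAST i → i=4
LOAD_FAST i → push 4
LOAD_CONST → push 5
COMPARE_OP bool(<) → 4 vs 5 = True
POP_JUMP_IF_FALSE → pop True; no jump
LOAD_FAST_LOAD_FAST s,c → push -104,26
BINARY_OP - → -104 - 26 = -130
STORE_FAST s → s=-130
LOAD_FAST i → push 4
LOAD_CONST → push 1
BINARY_OP + → 4 + 1 = 5
STORE_FAST i → i=5
LOAD_FAST i → push 5
LOAD_CONST → push 5
COMPARE_OP bool(<) → 5 vs 5 = False
POP_JUMP_IF_FALSE → pop False; jump
LOAD_FAST s → push -130
RETURN_VALUE → return -130.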